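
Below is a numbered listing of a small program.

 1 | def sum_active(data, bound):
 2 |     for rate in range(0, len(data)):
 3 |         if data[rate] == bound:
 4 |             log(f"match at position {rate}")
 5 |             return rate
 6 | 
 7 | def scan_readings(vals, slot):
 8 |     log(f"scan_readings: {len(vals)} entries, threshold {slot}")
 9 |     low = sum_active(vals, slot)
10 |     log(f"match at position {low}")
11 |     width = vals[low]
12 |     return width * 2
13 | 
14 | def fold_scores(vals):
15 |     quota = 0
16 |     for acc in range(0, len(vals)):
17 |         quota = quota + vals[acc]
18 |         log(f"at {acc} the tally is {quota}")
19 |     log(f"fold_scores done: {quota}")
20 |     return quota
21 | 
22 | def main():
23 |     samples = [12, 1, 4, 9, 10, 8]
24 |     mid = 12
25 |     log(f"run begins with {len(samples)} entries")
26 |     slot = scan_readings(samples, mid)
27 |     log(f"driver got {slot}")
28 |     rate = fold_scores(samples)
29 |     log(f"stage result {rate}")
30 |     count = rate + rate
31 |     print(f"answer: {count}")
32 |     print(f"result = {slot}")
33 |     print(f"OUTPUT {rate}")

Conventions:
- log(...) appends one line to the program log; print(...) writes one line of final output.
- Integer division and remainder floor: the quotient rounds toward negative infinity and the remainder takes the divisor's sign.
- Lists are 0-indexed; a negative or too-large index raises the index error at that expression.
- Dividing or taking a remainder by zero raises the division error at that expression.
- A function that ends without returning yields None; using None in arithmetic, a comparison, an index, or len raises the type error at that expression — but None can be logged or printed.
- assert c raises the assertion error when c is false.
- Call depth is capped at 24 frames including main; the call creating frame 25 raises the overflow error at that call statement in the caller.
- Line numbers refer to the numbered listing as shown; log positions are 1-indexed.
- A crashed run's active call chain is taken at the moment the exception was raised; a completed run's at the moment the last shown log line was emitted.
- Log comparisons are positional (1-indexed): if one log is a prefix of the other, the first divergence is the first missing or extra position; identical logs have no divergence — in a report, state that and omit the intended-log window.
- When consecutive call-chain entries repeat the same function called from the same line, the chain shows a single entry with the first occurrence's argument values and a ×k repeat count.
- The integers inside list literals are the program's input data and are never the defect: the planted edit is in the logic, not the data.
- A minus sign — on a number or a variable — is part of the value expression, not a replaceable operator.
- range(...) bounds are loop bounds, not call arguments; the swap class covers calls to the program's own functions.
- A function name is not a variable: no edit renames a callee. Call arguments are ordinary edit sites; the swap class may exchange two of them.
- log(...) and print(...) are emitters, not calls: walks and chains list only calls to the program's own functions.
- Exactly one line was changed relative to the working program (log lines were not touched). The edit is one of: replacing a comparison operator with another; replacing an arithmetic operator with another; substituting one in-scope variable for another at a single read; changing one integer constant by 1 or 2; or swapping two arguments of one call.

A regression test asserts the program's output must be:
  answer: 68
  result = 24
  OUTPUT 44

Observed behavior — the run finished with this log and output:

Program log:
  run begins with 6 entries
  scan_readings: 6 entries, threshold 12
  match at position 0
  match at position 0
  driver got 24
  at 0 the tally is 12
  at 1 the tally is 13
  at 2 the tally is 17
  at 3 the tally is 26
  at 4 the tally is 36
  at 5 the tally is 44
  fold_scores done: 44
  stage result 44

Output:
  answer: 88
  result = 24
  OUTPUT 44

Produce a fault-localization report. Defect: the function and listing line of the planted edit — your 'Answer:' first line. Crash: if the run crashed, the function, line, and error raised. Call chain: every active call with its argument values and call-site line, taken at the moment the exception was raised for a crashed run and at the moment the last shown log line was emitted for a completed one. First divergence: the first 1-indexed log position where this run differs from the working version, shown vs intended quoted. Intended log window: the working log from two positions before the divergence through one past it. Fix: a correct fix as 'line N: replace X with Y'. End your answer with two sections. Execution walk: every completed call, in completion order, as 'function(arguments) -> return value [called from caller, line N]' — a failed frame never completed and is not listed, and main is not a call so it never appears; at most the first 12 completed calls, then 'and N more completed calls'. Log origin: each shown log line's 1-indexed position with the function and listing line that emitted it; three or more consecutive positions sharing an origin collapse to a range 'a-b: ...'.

Answer: the defect is in main at line 30.
Key observation: Log streams are identical — the defect surfaces only in the printed output.
Call chain: main.
First divergence: none (the log streams are identical).
Execution walk:
  sum_active([12, 1, 4, 9, 10, 8], 12) -> 0  [called from scan_readings, line 9]
  scan_readings([12, 1, 4, 9, 10, 8], 12) -> 24  [called from main, line 26]
  fold_scores([12, 1, 4, 9, 10, 8]) -> 44  [called from main, line 28]
Origin of each log line:
  1: logged in main at line 25
  2: logged in scan_readings at line 8
  3: logged in sum_active at line 4
  4: logged in scan_readings at line 10
  5: logged in main at line 27
  6-11: logged in fold_scores at line 18
  12: logged in fold_scores at line 19
  13: logged in main at line 29
A correct fix: line 30: replace `rate + rate` with `slot + rate`.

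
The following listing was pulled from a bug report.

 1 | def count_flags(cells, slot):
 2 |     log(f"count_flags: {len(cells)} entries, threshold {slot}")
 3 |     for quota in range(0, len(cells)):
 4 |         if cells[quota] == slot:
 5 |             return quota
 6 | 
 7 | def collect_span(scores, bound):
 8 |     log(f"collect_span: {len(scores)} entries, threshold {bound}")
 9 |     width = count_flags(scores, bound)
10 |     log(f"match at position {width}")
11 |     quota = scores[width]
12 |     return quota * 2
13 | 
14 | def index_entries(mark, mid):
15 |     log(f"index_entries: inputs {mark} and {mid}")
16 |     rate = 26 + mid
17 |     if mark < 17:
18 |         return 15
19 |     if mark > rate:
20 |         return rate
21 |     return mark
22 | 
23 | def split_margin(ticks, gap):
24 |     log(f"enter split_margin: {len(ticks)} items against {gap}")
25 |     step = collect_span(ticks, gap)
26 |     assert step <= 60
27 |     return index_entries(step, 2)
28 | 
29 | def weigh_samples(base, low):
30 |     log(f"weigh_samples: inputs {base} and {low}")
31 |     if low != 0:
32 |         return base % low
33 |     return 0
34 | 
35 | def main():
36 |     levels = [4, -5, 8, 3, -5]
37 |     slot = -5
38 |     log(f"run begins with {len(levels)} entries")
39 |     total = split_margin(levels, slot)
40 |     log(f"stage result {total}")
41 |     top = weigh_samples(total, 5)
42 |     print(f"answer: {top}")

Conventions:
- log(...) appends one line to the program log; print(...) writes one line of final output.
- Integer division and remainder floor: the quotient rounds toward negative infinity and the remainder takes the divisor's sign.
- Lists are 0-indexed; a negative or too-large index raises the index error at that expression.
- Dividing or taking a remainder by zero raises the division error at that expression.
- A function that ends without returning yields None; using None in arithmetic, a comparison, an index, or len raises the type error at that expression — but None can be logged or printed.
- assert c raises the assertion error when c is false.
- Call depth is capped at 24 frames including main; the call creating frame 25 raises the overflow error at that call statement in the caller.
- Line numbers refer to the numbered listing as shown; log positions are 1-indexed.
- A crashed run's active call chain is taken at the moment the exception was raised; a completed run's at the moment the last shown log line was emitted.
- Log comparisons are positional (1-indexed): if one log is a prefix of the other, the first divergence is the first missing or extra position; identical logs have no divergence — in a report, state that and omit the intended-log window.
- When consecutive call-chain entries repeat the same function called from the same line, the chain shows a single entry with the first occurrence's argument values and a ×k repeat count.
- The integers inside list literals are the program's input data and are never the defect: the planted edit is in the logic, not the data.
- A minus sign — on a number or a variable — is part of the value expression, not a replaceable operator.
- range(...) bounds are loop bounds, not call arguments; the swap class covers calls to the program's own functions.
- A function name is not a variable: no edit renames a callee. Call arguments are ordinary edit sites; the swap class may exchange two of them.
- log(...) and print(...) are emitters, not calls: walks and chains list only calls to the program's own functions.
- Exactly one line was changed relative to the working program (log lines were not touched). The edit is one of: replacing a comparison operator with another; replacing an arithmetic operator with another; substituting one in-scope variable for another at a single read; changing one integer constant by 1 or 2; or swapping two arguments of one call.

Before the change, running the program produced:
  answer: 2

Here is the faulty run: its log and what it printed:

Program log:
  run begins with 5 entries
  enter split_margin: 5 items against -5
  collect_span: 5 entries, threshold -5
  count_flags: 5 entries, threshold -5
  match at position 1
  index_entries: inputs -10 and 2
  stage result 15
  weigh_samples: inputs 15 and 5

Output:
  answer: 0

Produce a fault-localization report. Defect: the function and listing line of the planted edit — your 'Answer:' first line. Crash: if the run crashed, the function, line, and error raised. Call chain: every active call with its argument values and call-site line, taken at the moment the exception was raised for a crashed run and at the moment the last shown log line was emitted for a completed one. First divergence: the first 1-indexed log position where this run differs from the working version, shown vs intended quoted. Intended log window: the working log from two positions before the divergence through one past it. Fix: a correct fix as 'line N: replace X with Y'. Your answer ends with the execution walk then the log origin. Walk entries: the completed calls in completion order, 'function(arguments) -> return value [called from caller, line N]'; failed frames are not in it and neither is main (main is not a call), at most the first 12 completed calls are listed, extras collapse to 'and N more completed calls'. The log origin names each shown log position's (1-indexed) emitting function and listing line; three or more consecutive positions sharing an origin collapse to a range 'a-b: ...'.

Answer: the defect is in index_entries at line 18.
The tell: Position 7 is the first bad log line: 'stage result 15' should read 'stage result 17'.
Call chain: main -> weigh_samples(15, 5) (called at line 41).
First divergence: position 7 — the shown line 'stage result 15' should read 'stage result 17'.
Intended log window:
  5: match at position 1
  6: index_entries: inputs -10 and 2
  7: stage result 17
  8: weigh_samples: inputs 17 and 5
Execution walk:
  count_flags([4, -5, 8, 3, -5], -5) -> 1  [called from collect_span, line 9]
  collect_span([4, -5, 8, 3, -5], -5) -> -10  [called from split_margin, line 25]
  index_entries(-10, 2) -> 15  [called from split_margin, line 27]
  split_margin([4, -5, 8, 3, -5], -5) -> 15  [called from main, line 39]
  weigh_samples(15, 5) -> 0  [called from main, line 41]
Log origins:
  1: from main, line 38
  2: from split_margin, line 24
  3: from collect_span, line 8
  4: from count_flags, line 2
  5: from collect_span, line 10
  6: from index_entries, line 15
  7: from main, line 40
  8: from weigh_samples, line 30
A correct fix: line 18: replace `15` with `17`.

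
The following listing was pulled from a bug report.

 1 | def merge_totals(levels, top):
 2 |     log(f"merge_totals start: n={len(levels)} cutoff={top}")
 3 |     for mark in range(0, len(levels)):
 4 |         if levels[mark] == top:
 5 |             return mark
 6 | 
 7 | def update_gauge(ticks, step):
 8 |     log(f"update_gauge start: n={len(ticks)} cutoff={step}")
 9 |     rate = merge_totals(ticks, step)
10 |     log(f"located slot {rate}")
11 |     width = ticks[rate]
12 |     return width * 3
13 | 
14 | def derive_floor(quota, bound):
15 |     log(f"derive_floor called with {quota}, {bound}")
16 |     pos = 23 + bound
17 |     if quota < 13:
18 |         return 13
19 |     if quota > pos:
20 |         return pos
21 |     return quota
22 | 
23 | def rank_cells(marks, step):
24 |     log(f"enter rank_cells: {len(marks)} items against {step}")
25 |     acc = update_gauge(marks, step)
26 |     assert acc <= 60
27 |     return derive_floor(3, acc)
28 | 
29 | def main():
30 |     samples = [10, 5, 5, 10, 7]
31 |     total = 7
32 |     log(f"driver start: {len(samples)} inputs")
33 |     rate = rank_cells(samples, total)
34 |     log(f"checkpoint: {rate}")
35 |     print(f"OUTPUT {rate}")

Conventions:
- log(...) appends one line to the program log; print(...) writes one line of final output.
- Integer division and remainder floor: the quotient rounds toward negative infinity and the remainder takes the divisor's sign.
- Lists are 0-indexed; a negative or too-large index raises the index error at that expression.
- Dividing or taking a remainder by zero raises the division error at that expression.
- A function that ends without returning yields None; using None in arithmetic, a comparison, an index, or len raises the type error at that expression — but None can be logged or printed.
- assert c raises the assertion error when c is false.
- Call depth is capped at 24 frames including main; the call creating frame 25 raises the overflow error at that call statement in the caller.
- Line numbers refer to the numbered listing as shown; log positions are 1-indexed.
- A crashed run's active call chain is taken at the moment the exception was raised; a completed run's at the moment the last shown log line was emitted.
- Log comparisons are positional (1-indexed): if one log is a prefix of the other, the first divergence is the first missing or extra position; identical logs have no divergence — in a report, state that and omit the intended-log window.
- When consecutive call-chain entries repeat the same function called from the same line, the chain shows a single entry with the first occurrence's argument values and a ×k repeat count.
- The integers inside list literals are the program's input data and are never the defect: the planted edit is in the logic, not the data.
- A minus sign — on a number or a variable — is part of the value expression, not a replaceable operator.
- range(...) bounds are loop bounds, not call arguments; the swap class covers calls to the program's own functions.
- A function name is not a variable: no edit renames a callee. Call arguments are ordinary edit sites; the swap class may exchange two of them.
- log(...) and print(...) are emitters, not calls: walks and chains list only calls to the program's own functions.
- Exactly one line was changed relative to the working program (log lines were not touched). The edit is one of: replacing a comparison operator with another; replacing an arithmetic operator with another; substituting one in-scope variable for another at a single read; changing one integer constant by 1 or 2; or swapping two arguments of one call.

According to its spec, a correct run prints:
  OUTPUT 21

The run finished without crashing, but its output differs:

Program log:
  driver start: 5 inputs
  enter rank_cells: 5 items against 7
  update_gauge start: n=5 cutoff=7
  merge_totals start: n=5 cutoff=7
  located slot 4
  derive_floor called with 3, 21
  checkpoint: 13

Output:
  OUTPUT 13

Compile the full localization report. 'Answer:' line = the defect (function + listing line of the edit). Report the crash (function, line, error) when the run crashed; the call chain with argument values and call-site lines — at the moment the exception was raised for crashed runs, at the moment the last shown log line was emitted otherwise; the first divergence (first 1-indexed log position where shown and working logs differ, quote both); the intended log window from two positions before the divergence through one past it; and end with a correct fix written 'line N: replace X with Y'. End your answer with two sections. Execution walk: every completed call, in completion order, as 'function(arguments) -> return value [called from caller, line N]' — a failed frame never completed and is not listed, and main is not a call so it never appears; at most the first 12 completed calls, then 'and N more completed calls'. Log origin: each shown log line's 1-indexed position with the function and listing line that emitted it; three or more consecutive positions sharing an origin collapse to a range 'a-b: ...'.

Answer: the defect is in rank_cells at line 27.
Key fact: Log line 6 is where behavior first shows: 'derive_floor called with 3, 21' appears instead of 'derive_floor called with 21, 3'.
Call chain: main.
First divergence: position 6 — shown 'derive_floor called with 3, 21', intended 'derive_floor called with 21, 3'.
Intended log window:
  4: merge_totals start: n=5 cutoff=7
  5: located slot 4
  6: derive_floor called with 21, 3
  7: checkpoint: 21
Execution walk:
  merge_totals([10, 5, 5, 10, 7], 7) -> 4  [called from update_gauge, line 9]
  update_gauge([10, 5, 5, 10, 7], 7) -> 21  [called from rank_cells, line 25]
  derive_floor(3, 21) -> 13  [called from rank_cells, line 27]
  rank_cells([10, 5, 5, 10, 7], 7) -> 13  [called from main, line 33]
Log origin:
  1: emitted by main (line 32)
  2: emitted by rank_cells (line 24)
  3: emitted by update_gauge (line 8)
  4: emitted by merge_totals (line 2)
  5: emitted by update_gauge (line 10)
  6: emitted by derive_floor (line 15)
  7: emitted by main (line 34)
A correct fix: line 27: replace `derive_floor(3, acc)` with `derive_floor(acc, 3)`.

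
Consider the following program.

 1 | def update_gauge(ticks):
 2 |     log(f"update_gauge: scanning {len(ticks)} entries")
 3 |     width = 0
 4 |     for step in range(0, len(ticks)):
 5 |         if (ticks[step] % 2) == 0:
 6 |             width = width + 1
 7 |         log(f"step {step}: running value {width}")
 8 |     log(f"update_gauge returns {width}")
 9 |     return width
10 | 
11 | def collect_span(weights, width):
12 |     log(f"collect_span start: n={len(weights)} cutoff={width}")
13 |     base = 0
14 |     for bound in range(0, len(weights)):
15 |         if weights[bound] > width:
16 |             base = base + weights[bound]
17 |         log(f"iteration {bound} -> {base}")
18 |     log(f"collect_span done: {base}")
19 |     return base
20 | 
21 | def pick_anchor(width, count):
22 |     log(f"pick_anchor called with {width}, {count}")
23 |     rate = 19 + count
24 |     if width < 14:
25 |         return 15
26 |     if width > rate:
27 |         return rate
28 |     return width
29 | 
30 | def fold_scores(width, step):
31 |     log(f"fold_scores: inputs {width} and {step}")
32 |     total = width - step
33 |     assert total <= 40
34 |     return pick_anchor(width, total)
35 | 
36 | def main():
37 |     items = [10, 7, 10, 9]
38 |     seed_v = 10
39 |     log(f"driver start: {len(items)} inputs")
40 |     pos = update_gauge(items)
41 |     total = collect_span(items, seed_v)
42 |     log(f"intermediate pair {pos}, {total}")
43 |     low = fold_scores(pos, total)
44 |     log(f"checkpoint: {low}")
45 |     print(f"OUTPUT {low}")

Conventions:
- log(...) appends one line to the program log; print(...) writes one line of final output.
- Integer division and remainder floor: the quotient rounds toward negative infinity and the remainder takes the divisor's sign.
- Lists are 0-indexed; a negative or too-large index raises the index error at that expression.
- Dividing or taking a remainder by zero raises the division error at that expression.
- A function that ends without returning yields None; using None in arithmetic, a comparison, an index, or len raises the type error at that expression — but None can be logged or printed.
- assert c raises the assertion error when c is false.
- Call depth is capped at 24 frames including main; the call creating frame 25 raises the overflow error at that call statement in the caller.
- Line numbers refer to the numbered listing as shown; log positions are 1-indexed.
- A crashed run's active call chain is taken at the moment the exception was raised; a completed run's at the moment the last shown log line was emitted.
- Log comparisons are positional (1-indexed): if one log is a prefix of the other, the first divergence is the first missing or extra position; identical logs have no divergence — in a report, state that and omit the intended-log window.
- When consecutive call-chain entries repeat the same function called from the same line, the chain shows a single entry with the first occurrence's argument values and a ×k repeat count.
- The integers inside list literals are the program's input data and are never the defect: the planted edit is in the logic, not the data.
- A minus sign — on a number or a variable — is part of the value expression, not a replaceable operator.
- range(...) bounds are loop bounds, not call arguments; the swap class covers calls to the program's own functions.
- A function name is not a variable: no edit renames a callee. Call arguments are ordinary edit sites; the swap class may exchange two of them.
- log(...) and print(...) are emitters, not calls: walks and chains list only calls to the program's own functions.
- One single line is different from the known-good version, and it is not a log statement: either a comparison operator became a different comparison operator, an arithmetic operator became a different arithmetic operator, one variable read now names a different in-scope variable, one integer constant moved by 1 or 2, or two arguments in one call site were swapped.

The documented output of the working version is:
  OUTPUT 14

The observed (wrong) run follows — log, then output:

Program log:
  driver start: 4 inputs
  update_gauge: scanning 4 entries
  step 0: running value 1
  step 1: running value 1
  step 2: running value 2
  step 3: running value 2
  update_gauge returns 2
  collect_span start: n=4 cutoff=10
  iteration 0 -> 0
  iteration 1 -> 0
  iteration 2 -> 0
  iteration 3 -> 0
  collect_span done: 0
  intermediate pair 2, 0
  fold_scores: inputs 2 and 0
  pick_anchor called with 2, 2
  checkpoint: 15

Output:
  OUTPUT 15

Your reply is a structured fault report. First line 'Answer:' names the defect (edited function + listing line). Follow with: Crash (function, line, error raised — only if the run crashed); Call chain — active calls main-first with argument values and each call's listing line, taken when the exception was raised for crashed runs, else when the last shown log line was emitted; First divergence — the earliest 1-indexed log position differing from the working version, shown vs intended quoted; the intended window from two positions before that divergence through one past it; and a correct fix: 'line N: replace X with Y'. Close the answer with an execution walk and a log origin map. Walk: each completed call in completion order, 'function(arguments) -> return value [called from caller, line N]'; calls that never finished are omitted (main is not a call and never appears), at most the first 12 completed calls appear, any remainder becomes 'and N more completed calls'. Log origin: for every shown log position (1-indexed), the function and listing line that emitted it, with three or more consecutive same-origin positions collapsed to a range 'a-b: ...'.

Answer: the defect is in pick_anchor at line 25.
Key fact: The log first diverges at position 17: the faulty run prints 'checkpoint: 15' where the working version prints 'checkpoint: 14'.
Call chain: main.
First divergence: position 17 — the shown line 'checkpoint: 15' should read 'checkpoint: 14'.
Intended log window:
  15: fold_scores: inputs 2 and 0
  16: pick_anchor called with 2, 2
  17: checkpoint: 14
Execution walk:
  update_gauge([10, 7, 10, 9]) -> 2  [called from main, line 40]
  collect_span([10, 7, 10, 9], 10) -> 0  [called from main, line 41]
  pick_anchor(2, 2) -> 15  [called from fold_scores, line 34]
  fold_scores(2, 0) -> 15  [called from main, line 43]
Log origin:
  1 — main, line 39
  2 — update_gauge, line 2
  3-6 — update_gauge, line 7
  7 — update_gauge, line 8
  8 — collect_span, line 12
  9-12 — collect_span, line 17
  13 — collect_span, line 18
  14 — main, line 42
  15 — fold_scores, line 31
  16 — pick_anchor, line 22
  17 — main, line 44
A correct fix: line 25: replace `15` with `14`.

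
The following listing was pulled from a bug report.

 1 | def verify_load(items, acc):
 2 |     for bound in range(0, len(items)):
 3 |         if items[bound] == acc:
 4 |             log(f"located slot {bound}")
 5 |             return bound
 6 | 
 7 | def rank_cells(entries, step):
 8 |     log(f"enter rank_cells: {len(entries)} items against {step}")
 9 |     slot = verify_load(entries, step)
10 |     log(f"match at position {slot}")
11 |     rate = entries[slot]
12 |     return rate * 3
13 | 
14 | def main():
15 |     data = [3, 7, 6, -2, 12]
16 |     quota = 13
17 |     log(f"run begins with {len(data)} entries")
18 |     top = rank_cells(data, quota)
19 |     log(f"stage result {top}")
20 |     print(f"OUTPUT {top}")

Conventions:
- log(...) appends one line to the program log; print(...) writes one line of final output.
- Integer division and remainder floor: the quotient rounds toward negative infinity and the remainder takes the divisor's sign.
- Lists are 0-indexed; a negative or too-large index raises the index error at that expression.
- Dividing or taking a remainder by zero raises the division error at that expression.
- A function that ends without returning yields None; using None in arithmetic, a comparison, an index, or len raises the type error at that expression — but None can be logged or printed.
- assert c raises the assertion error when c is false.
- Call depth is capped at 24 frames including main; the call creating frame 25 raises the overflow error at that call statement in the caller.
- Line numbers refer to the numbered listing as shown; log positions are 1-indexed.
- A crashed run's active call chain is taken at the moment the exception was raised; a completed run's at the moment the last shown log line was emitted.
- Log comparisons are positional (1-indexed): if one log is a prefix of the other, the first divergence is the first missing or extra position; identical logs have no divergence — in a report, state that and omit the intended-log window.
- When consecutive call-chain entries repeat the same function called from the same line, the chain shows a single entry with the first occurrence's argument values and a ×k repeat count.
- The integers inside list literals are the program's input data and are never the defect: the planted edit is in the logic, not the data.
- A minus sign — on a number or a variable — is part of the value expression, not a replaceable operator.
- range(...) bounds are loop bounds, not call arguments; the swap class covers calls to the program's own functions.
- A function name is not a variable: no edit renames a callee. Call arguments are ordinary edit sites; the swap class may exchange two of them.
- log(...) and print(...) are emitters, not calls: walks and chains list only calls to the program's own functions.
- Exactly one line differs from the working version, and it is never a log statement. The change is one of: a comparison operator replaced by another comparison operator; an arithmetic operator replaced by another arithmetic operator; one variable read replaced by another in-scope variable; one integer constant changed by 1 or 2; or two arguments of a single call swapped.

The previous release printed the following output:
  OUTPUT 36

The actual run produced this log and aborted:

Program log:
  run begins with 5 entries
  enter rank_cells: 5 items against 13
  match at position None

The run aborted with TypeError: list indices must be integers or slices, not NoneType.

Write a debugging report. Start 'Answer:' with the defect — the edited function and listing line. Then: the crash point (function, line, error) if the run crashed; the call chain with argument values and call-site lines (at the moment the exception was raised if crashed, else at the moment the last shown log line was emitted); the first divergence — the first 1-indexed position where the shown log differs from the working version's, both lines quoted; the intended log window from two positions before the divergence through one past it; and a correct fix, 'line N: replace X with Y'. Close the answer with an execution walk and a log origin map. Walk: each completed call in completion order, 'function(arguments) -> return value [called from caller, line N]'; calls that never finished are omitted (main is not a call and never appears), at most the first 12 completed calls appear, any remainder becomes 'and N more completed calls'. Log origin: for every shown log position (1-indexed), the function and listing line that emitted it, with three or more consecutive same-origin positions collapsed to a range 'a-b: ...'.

Answer: the defect is in main at line 16.
The tell: Position 2 is the first bad log line: 'enter rank_cells: 5 items against 13' should read 'enter rank_cells: 5 items against 12'.
Crash: rank_cells, line 11, TypeError.
Call chain: main -> rank_cells([3, 7, 6, -2, 12], 13) (called at line 18).
First divergence: position 2 — shown 'enter rank_cells: 5 items against 13', intended 'enter rank_cells: 5 items against 12'.
Intended log window:
  1: run begins with 5 entries
  2: enter rank_cells: 5 items against 12
  3: located slot 4
Execution walk:
  verify_load([3, 7, 6, -2, 12], 13) -> None  [called from rank_cells, line 9]
Origin of each log line:
  1: logged in main at line 17
  2: logged in rank_cells at line 8
  3: logged in rank_cells at line 10
A correct fix: line 16: replace `13` with `12`.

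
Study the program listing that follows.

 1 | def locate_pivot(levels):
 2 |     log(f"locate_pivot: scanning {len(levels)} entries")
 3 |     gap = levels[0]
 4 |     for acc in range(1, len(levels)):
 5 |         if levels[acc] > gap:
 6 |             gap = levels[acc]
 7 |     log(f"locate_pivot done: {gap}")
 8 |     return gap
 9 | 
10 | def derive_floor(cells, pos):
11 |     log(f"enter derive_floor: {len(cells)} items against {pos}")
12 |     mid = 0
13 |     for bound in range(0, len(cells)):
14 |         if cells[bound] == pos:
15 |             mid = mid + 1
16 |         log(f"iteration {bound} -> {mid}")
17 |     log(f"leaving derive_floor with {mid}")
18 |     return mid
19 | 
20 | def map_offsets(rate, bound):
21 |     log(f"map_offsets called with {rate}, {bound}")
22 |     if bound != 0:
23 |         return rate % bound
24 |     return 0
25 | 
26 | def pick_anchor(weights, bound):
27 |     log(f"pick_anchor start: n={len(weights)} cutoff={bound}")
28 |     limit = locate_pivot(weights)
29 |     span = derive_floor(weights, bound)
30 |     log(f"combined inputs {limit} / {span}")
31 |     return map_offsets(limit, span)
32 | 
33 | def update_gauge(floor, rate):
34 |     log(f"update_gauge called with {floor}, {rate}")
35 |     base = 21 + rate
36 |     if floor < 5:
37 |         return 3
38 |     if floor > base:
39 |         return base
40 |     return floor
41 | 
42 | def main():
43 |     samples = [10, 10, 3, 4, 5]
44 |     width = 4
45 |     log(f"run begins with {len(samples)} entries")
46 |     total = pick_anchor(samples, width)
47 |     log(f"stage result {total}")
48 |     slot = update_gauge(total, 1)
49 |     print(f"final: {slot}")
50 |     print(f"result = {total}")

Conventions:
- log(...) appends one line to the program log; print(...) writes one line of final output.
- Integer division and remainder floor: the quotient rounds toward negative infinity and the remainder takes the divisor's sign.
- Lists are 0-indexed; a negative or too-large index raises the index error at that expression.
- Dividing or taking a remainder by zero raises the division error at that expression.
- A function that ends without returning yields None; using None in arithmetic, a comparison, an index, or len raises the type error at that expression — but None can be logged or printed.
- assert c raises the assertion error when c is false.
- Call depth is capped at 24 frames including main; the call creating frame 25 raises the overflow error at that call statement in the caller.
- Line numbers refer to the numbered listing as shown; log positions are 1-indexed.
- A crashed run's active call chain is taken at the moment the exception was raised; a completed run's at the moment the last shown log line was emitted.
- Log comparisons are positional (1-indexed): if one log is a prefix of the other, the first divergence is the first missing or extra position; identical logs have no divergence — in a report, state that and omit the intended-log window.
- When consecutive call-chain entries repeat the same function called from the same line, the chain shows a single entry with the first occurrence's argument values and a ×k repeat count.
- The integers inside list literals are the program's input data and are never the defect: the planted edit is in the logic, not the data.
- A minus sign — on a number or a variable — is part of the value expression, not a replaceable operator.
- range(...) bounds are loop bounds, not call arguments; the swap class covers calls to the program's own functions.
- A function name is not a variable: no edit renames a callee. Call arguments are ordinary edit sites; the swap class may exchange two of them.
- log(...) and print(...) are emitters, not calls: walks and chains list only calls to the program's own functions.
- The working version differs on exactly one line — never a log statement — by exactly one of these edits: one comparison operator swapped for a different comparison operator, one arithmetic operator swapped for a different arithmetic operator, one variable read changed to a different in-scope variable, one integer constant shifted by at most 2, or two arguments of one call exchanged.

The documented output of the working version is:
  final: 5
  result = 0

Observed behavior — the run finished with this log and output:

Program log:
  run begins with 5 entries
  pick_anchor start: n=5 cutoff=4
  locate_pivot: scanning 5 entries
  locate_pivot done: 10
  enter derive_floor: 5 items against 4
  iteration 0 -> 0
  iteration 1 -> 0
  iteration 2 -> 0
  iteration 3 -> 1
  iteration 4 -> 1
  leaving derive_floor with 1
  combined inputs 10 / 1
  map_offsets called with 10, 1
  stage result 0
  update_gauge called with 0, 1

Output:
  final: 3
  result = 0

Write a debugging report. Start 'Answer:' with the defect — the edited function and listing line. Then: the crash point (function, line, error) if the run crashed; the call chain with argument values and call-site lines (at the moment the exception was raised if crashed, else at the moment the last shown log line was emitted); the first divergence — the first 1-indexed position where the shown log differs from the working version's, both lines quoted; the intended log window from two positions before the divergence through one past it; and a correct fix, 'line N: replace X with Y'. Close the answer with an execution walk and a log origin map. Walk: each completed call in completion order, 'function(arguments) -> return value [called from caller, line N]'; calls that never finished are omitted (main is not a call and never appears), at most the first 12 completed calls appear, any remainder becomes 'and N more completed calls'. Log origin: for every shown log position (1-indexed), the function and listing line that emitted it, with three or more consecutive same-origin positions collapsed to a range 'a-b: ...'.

Answer: the defect is in update_gauge at line 37.
The tell: The logs agree in full; only the final output differs.
Call chain: main -> update_gauge(0, 1) (called at line 48).
First divergence: none — the logs agree in full.
Execution walk:
  locate_pivot([10, 10, 3, 4, 5]) -> 10  [called from pick_anchor, line 28]
  derive_floor([10, 10, 3, 4, 5], 4) -> 1  [called from pick_anchor, line 29]
  map_offsets(10, 1) -> 0  [called from pick_anchor, line 31]
  pick_anchor([10, 10, 3, 4, 5], 4) -> 0  [called from main, line 46]
  update_gauge(0, 1) -> 3  [called from main, line 48]
Log line origins:
  1: from main, line 45
  2: from pick_anchor, line 27
  3: from locate_pivot, line 2
  4: from locate_pivot, line 7
  5: from derive_floor, line 11
  6-10: from derive_floor, line 16
  11: from derive_floor, line 17
  12: from pick_anchor, line 30
  13: from map_offsets, line 21
  14: from main, line 47
  15: from update_gauge, line 34
A correct fix: line 37: replace `3` with `5`.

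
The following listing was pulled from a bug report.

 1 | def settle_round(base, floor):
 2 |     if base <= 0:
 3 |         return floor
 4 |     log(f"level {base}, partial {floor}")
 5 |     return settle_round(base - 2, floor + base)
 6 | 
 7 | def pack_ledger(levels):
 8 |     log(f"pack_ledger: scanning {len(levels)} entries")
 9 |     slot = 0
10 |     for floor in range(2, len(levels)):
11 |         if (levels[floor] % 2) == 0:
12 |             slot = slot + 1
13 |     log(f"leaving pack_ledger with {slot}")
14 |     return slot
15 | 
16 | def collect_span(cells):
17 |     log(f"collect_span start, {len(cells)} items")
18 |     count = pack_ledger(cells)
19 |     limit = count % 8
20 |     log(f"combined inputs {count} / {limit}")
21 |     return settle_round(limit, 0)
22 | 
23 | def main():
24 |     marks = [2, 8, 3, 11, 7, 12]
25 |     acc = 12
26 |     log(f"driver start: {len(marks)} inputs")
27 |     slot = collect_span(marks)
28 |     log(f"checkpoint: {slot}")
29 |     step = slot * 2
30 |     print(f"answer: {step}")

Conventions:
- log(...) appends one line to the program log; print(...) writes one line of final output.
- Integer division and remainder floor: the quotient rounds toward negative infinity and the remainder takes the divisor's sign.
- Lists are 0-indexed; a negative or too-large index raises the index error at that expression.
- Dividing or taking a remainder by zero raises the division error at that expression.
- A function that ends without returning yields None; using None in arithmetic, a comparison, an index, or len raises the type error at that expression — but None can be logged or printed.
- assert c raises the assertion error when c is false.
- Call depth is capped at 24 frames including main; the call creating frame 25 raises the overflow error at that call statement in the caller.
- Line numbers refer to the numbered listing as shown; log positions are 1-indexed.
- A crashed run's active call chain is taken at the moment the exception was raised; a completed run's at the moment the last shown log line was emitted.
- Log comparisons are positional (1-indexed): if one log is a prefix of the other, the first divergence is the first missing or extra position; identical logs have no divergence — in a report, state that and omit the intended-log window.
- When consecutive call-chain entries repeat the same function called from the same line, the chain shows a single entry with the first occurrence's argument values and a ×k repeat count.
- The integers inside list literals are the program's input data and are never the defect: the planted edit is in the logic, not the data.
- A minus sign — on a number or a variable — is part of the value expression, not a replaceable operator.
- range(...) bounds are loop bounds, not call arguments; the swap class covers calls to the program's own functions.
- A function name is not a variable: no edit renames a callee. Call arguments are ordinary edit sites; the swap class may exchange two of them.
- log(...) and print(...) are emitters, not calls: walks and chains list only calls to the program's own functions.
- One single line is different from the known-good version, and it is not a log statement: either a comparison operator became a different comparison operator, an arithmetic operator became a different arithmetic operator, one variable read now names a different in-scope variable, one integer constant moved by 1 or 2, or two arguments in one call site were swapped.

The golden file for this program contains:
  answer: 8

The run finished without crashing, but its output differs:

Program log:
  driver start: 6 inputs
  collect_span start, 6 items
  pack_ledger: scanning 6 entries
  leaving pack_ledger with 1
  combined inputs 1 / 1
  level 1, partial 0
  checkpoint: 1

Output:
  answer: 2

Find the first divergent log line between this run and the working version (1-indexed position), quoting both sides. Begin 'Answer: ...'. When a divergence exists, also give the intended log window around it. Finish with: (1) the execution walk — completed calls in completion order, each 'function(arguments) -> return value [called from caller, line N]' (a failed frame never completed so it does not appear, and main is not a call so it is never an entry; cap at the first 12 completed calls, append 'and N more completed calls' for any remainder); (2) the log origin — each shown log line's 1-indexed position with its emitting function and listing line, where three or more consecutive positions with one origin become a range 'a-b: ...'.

Answer: position 4 — shown 'leaving pack_ledger with 1', intended 'leaving pack_ledger with 3'.
Intended log window:
  2: collect_span start, 6 items
  3: pack_ledger: scanning 6 entries
  4: leaving pack_ledger with 3
  5: combined inputs 3 / 3
Execution walk:
  pack_ledger([2, 8, 3, 11, 7, 12]) -> 1  [called from collect_span, line 18]
  settle_round(-1, 1) -> 1  [called from settle_round, line 5]
  settle_round(1, 0) -> 1  [called from collect_span, line 21]
  collect_span([2, 8, 3, 11, 7, 12]) -> 1  [called from main, line 27]
Origin of each log line:
  1 — main, line 26
  2 — collect_span, line 17
  3 — pack_ledger, line 8
  4 — pack_ledger, line 13
  5 — collect_span, line 20
  6 — settle_round, line 4
  7 — main, line 28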